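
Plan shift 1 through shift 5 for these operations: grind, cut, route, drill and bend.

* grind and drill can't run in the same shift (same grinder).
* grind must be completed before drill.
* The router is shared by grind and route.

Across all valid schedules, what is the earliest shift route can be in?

shift 1

route at shift 1 is achievable: drill -> shift 3, grind -> shift 2, route -> shift 1, cut -> shift 1, bend -> shift 1.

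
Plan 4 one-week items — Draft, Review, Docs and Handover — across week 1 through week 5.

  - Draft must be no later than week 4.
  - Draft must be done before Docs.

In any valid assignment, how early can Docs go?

week 2

Precedence pushes Docs to at least week 2.
Docs at week 2 is achievable: Docs=week 2; Draft=week 1; Review=week 1; Handover=week 1.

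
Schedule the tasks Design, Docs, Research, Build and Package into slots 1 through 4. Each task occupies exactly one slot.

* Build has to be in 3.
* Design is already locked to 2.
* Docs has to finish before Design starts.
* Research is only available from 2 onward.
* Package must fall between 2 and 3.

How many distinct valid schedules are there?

6

Splitting on Research: it can be 2 (2), 3 (2), 4 (2). Listing each branch's schedules as (Design, Docs, Build, Package):
Research=2: (2,1,3,2) (2,1,3,3) — 2.
Research=3: (2,1,3,2) (2,1,3,3) — 2.
Research=4: (2,1,3,2) (2,1,3,3) — 2.
Summing: 2 + 2 + 2 = 6.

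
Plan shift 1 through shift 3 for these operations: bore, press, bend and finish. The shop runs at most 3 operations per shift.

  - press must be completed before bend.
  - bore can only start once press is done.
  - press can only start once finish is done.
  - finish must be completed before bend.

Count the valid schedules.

Enumerating: bore in shift 3, press in shift 2, finish in shift 1, bend in shift 3.

1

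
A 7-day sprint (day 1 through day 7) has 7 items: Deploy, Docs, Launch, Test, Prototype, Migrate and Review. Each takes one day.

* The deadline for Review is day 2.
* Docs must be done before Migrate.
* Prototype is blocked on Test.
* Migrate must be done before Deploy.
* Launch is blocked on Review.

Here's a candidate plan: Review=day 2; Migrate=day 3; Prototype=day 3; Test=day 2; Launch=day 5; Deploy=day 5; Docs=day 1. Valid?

Valid

Migrate must be done before Deploy — holds.
Launch is blocked on Review — holds.
Docs must be done before Migrate — holds.
Prototype is blocked on Test — holds.
The deadline for Review is day 2 — holds.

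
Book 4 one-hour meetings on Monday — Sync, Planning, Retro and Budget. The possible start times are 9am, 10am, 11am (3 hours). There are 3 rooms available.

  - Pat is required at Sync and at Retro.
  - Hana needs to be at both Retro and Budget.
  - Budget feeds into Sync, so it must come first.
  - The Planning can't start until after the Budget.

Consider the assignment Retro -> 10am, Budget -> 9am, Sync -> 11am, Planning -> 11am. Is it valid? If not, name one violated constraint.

Yes, all constraints hold

Hana needs to be at both Retro and Budget — holds.
There are 3 rooms available — holds.
Budget feeds into Sync, so it must come first — holds.
Pat is required at Sync and at Retro — holds.
The Planning can't start until after the Budget — holds.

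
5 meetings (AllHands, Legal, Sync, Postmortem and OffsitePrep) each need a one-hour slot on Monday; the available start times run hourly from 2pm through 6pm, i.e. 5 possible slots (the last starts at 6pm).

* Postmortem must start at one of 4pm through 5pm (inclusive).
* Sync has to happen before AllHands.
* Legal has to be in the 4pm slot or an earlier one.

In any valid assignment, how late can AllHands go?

Precedence pushes AllHands to at least 3pm.
AllHands at 6pm is achievable: Postmortem -> 4pm, OffsitePrep -> 2pm, Legal -> 2pm, Sync -> 2pm, AllHands -> 6pm.

6pm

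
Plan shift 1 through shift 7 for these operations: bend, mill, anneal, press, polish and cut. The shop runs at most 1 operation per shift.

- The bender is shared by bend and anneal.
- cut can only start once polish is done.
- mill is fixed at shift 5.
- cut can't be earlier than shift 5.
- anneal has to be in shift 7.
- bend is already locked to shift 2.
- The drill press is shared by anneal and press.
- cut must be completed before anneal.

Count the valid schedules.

6

Splitting on press: it can be shift 1 (2), shift 3 (2), shift 4 (2). Listing each branch's schedules as (bend, mill, anneal, polish, cut) by shift number:
press=shift 1: (2,5,7,3,6) (2,5,7,4,6) — 2.
press=shift 3: (2,5,7,1,6) (2,5,7,4,6) — 2.
press=shift 4: (2,5,7,1,6) (2,5,7,3,6) — 2.
Summing: 2 + 2 + 2 = 6.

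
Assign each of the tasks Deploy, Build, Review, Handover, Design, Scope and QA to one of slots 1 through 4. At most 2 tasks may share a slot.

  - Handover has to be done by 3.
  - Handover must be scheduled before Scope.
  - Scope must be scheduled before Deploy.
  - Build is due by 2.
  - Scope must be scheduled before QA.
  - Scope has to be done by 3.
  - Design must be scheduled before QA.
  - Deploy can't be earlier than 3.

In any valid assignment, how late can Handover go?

2

Handover's own window allows nothing later than 3; downstream work caps Handover at 2.
Handover at 2 is achievable: QA in 4; Handover in 2; Design in 1; Build in 1; Review in 2; Deploy in 4; Scope in 3.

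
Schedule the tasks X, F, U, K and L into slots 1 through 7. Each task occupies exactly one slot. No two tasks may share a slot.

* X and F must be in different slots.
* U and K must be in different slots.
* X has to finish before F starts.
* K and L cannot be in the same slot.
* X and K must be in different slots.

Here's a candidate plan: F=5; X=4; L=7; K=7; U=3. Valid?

No — it violates: K and L cannot be in the same slot

U and K must be in different slots — holds.
X and F must be in different slots — holds.
X has to finish before F starts — holds.
K and L cannot be in the same slot — violated.
No two tasks may share a slot — violated.
X and K must be in different slots — holds.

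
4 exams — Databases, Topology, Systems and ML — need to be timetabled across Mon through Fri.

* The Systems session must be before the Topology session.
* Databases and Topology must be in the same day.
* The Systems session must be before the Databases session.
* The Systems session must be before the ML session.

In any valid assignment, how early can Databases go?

Precedence pushes Databases to at least Tue.
Databases at Tue is achievable: Systems -> Mon; Databases -> Tue; ML -> Tue; Topology -> Tue.

Tue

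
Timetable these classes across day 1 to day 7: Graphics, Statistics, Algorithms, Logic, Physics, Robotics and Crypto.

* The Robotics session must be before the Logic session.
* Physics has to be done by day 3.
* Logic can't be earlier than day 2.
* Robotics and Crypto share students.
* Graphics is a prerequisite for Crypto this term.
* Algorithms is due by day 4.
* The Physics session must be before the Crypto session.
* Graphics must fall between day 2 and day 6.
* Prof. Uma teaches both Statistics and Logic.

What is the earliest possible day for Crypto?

day 3

Precedence pushes Crypto to at least day 3.
Crypto at day 3 is achievable: Logic in day 2, Crypto in day 3, Physics in day 1, Graphics in day 2, Statistics in day 1, Robotics in day 1, Algorithms in day 1.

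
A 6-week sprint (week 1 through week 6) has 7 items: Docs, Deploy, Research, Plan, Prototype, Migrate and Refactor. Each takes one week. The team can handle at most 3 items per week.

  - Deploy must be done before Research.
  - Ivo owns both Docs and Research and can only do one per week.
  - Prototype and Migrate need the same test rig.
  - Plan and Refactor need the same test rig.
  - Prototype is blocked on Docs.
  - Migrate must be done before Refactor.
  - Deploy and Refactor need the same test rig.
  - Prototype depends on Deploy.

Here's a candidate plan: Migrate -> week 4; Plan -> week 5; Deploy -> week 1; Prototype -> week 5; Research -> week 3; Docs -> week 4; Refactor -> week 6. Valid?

Valid

Ivo owns both Docs and Research and can only do one per week — holds.
Deploy and Refactor need the same test rig — holds.
Plan and Refactor need the same test rig — holds.
Deploy must be done before Research — holds.
Prototype is blocked on Docs — holds.
Prototype and Migrate need the same test rig — holds.
The team can handle at most 3 items per week — holds.
Migrate must be done before Refactor — holds.
Prototype depends on Deploy — holds.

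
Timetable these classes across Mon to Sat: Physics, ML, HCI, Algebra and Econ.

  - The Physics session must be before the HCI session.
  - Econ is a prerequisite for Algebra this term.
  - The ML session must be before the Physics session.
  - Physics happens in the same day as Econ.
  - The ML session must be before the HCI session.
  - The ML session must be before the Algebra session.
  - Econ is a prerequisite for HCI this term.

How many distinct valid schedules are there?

50

Splitting on Physics: it can be Tue (16), Wed (18), Thu (12), Fri (4). Listing each branch's schedules as (ML, HCI, Algebra, Econ):
Physics=Tue: (Mon,Wed,Wed,Tue) (Mon,Wed,Thu,Tue) (Mon,Wed,Fri,Tue) (Mon,Wed,Sat,Tue) (Mon,Thu,Wed,Tue) (Mon,Thu,Thu,Tue) (Mon,Thu,Fri,Tue) (Mon,Thu,Sat,Tue) (Mon,Fri,Wed,Tue) (Mon,Fri,Thu,Tue) (Mon,Fri,Fri,Tue) (Mon,Fri,Sat,Tue) (Mon,Sat,Wed,Tue) (Mon,Sat,Thu,Tue) (Mon,Sat,Fri,Tue) (Mon,Sat,Sat,Tue) — 16.
Physics=Wed: (Mon,Thu,Thu,Wed) (Mon,Thu,Fri,Wed) (Mon,Thu,Sat,Wed) (Mon,Fri,Thu,Wed) (Mon,Fri,Fri,Wed) (Mon,Fri,Sat,Wed) (Mon,Sat,Thu,Wed) (Mon,Sat,Fri,Wed) (Mon,Sat,Sat,Wed) (Tue,Thu,Thu,Wed) (Tue,Thu,Fri,Wed) (Tue,Thu,Sat,Wed) (Tue,Fri,Thu,Wed) (Tue,Fri,Fri,Wed) (Tue,Fri,Sat,Wed) (Tue,Sat,Thu,Wed) (Tue,Sat,Fri,Wed) (Tue,Sat,Sat,Wed) — 18.
Physics=Thu: (Mon,Fri,Fri,Thu) (Mon,Fri,Sat,Thu) (Mon,Sat,Fri,Thu) (Mon,Sat,Sat,Thu) (Tue,Fri,Fri,Thu) (Tue,Fri,Sat,Thu) (Tue,Sat,Fri,Thu) (Tue,Sat,Sat,Thu) (Wed,Fri,Fri,Thu) (Wed,Fri,Sat,Thu) (Wed,Sat,Fri,Thu) (Wed,Sat,Sat,Thu) — 12.
Physics=Fri: (Mon,Sat,Sat,Fri) (Tue,Sat,Sat,Fri) (Wed,Sat,Sat,Fri) (Thu,Sat,Sat,Fri) — 4.
Summing: 16 + 18 + 12 + 4 = 50.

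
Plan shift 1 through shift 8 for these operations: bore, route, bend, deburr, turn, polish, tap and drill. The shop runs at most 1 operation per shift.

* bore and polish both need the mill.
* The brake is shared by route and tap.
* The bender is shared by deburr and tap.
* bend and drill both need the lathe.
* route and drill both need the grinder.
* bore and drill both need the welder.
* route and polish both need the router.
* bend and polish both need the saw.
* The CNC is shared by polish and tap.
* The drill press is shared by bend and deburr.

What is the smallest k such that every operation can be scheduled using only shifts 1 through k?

8

With at most 1 per shift and 8 operations, at least 8 shifts are needed.
8 works (last occupied shift: shift 8): for example turn in shift 5, route in shift 2, drill in shift 8, polish in shift 6, bore in shift 1, tap in shift 7, deburr in shift 4, bend in shift 3.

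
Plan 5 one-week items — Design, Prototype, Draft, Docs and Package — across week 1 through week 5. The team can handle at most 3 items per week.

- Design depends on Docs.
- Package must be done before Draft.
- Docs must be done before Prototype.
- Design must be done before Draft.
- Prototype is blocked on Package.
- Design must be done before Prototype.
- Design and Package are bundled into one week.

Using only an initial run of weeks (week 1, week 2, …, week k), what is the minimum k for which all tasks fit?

3 weeks

The precedence chain requires at least 3 distinct weeks.
With at most 3 per week and 5 tasks, at least 2 weeks are needed.
3 works (last occupied week: week 3): for example Prototype -> week 3, Docs -> week 1, Package -> week 2, Draft -> week 3, Design -> week 2.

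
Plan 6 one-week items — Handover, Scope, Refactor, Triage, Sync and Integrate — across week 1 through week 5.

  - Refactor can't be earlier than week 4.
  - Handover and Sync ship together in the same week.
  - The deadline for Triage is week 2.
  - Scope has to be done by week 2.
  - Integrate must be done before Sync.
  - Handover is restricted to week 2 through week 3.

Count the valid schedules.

24

Splitting on Handover: it can be week 2 (8), week 3 (16). Listing each branch's schedules as (Scope, Refactor, Triage, Sync, Integrate) by week number:
Handover=week 2: (1,4,1,2,1) (1,4,2,2,1) (1,5,1,2,1) (1,5,2,2,1) (2,4,1,2,1) (2,4,2,2,1) (2,5,1,2,1) (2,5,2,2,1) — 8.
Handover=week 3: (1,4,1,3,1) (1,4,1,3,2) (1,4,2,3,1) (1,4,2,3,2) (1,5,1,3,1) (1,5,1,3,2) (1,5,2,3,1) (1,5,2,3,2) (2,4,1,3,1) (2,4,1,3,2) (2,4,2,3,1) (2,4,2,3,2) (2,5,1,3,1) (2,5,1,3,2) (2,5,2,3,1) (2,5,2,3,2) — 16.
Summing: 8 + 16 = 24.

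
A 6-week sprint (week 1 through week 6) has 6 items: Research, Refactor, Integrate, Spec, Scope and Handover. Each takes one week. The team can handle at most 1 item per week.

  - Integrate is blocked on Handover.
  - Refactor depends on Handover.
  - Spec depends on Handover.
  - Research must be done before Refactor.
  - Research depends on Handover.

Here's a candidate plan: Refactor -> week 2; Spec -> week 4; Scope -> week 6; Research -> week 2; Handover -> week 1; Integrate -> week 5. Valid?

Invalid. The team can handle at most 1 item per week.

Spec depends on Handover — holds.
Refactor depends on Handover — holds.
Research must be done before Refactor — violated.
The team can handle at most 1 item per week — violated.
Integrate is blocked on Handover — holds.
Research depends on Handover — holds.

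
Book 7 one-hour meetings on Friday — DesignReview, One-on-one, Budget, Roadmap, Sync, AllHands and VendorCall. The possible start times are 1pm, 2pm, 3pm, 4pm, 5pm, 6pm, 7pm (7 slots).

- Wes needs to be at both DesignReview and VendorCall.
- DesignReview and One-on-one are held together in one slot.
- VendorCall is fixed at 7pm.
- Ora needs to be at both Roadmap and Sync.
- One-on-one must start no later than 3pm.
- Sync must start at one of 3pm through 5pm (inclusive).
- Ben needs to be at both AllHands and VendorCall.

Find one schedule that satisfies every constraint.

Budget -> 1pm; Sync -> 3pm; Roadmap -> 1pm; AllHands -> 1pm; One-on-one -> 1pm; VendorCall -> 7pm; DesignReview -> 1pm

Checking: DesignReview(1pm) != VendorCall(7pm); AllHands(1pm) != VendorCall(7pm); Roadmap(1pm) != Sync(3pm); DesignReview = One-on-one = 1pm; VendorCall=7pm in [7pm,7pm]; Sync=3pm in [3pm,5pm]; One-on-one=1pm in [1pm,3pm].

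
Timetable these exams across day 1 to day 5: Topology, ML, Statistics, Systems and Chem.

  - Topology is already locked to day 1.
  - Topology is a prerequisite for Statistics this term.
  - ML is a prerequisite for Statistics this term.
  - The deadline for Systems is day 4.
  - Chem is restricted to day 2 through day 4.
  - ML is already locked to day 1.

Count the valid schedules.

Splitting on Statistics: it can be day 2 (12), day 3 (12), day 4 (12), day 5 (12). Listing each branch's schedules as (Topology, ML, Systems, Chem) by day number:
Statistics=day 2: (1,1,1,2) (1,1,1,3) (1,1,1,4) (1,1,2,2) (1,1,2,3) (1,1,2,4) (1,1,3,2) (1,1,3,3) (1,1,3,4) (1,1,4,2) (1,1,4,3) (1,1,4,4) — 12.
Statistics=day 3: (1,1,1,2) (1,1,1,3) (1,1,1,4) (1,1,2,2) (1,1,2,3) (1,1,2,4) (1,1,3,2) (1,1,3,3) (1,1,3,4) (1,1,4,2) (1,1,4,3) (1,1,4,4) — 12.
Statistics=day 4: (1,1,1,2) (1,1,1,3) (1,1,1,4) (1,1,2,2) (1,1,2,3) (1,1,2,4) (1,1,3,2) (1,1,3,3) (1,1,3,4) (1,1,4,2) (1,1,4,3) (1,1,4,4) — 12.
Statistics=day 5: (1,1,1,2) (1,1,1,3) (1,1,1,4) (1,1,2,2) (1,1,2,3) (1,1,2,4) (1,1,3,2) (1,1,3,3) (1,1,3,4) (1,1,4,2) (1,1,4,3) (1,1,4,4) — 12.
Summing: 12 + 12 + 12 + 12 = 48.

48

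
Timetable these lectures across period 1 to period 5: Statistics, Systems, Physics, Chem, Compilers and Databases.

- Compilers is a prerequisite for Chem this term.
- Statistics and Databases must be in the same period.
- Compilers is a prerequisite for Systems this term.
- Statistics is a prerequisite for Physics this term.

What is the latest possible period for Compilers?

period 4

Downstream work caps Compilers at period 4.
Compilers at period 4 is achievable: Statistics=period 1; Physics=period 2; Systems=period 5; Compilers=period 4; Chem=period 5; Databases=period 1.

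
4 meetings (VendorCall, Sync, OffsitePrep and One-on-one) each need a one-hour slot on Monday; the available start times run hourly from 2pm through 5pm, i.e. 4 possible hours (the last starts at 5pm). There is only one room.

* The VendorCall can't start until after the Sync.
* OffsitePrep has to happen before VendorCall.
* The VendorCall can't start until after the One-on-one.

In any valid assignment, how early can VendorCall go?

Precedence pushes VendorCall to at least 3pm.
VendorCall at 5pm is achievable: VendorCall=5pm, One-on-one=4pm, OffsitePrep=3pm, Sync=2pm.
Nothing earlier works — the capacity limit rule out every hour before 5pm.

5pm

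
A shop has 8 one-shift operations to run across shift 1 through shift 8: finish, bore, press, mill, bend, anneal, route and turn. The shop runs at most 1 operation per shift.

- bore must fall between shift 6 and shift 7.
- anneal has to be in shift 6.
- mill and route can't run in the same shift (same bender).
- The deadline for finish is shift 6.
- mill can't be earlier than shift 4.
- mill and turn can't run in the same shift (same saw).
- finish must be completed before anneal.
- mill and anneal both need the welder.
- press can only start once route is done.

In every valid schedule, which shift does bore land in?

shift 7

Bore is available from shift 6; bore's own window allows nothing later than shift 7.
So bore is pinned to shift 7.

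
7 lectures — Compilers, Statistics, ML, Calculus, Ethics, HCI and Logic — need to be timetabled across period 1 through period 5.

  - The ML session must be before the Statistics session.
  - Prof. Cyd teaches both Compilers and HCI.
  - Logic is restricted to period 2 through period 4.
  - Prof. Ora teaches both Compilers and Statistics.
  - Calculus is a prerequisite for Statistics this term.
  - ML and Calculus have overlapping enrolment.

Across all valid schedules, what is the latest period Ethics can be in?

Ethics at period 5 is achievable: Compilers=period 1; HCI=period 2; Calculus=period 2; Statistics=period 3; Logic=period 2; ML=period 1; Ethics=period 5.

period 5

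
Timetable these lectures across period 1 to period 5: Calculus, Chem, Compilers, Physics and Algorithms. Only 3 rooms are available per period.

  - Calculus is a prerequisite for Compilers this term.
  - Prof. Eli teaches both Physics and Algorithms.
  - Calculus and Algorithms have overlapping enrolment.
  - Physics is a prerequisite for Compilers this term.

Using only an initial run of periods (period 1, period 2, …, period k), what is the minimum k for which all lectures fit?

2

The precedence chain requires at least 2 distinct periods.
With at most 3 per period and 5 lectures, at least 2 periods are needed.
2 works (last occupied period: period 2): for example Compilers=period 2, Algorithms=period 2, Physics=period 1, Calculus=period 1, Chem=period 1.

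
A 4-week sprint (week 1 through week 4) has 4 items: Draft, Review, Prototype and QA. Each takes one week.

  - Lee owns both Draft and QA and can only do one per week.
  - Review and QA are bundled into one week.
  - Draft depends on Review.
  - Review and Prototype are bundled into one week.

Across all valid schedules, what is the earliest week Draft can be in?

week 2

Precedence pushes Draft to at least week 2.
Draft at week 2 is achievable: QA -> week 1, Draft -> week 2, Prototype -> week 1, Review -> week 1.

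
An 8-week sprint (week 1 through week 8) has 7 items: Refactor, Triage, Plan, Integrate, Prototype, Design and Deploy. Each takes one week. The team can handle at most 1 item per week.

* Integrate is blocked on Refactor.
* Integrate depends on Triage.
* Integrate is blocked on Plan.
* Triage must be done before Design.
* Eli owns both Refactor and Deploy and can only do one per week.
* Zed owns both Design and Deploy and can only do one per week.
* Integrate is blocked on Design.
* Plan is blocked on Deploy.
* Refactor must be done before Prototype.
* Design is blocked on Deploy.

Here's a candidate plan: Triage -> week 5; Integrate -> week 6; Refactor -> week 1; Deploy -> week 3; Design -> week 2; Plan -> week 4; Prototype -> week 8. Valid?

No. Triage must be done before Design is not satisfied.

Integrate is blocked on Refactor — holds.
Integrate is blocked on Design — holds.
Eli owns both Refactor and Deploy and can only do one per week — holds.
Design is blocked on Deploy — violated.
Plan is blocked on Deploy — holds.
Refactor must be done before Prototype — holds.
Triage must be done before Design — violated.
Integrate is blocked on Plan — holds.
Integrate depends on Triage — holds.
The team can handle at most 1 item per week — holds.
Zed owns both Design and Deploy and can only do one per week — holds.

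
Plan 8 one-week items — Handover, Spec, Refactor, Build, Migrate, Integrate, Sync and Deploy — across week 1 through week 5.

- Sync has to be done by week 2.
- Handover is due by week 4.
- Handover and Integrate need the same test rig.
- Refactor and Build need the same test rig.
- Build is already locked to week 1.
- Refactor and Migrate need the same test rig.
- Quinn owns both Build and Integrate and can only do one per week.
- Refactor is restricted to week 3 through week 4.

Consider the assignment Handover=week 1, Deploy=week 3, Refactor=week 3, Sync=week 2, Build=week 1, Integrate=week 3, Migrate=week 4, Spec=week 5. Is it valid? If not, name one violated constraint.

Yes

Refactor and Build need the same test rig — holds.
Sync has to be done by week 2 — holds.
Build is already locked to week 1 — holds.
Quinn owns both Build and Integrate and can only do one per week — holds.
Handover is due by week 4 — holds.
Refactor is restricted to week 3 through week 4 — holds.
Handover and Integrate need the same test rig — holds.
Refactor and Migrate need the same test rig — holds.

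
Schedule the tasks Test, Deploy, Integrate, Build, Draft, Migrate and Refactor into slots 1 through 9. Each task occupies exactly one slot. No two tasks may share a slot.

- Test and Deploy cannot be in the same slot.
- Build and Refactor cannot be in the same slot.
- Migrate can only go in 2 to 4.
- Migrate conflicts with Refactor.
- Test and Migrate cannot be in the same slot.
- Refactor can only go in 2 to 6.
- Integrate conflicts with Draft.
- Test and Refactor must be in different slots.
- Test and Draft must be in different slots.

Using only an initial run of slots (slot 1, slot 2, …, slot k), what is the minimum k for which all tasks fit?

With at most 1 per slot and 7 tasks, at least 7 slots are needed.
Migrate can't be placed before 2, so the schedule must run through at least slot 2.
7 works (last occupied slot: 7): for example Refactor=3, Draft=7, Migrate=2, Build=6, Test=1, Integrate=5, Deploy=4.

7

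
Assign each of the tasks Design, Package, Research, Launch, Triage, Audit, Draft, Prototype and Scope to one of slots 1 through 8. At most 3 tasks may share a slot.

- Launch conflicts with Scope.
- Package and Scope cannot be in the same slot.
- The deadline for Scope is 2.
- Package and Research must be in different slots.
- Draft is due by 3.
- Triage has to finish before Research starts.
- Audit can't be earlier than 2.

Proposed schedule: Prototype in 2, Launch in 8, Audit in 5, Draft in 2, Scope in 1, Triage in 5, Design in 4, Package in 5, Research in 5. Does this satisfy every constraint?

Invalid. Package and Research must be in different slots.

Audit can't be earlier than 2 — holds.
Launch conflicts with Scope — holds.
The deadline for Scope is 2 — holds.
Triage has to finish before Research starts — violated.
Draft is due by 3 — holds.
At most 3 tasks may share a slot — violated.
Package and Scope cannot be in the same slot — holds.
Package and Research must be in different slots — violated.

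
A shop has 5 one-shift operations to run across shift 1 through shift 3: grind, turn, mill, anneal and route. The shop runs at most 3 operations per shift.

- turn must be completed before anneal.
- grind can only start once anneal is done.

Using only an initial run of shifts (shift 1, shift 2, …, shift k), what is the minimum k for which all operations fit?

3

The precedence chain requires at least 3 distinct shifts.
With at most 3 per shift and 5 operations, at least 2 shifts are needed.
3 works (last occupied shift: shift 3): for example anneal in shift 2, mill in shift 1, grind in shift 3, turn in shift 1, route in shift 1.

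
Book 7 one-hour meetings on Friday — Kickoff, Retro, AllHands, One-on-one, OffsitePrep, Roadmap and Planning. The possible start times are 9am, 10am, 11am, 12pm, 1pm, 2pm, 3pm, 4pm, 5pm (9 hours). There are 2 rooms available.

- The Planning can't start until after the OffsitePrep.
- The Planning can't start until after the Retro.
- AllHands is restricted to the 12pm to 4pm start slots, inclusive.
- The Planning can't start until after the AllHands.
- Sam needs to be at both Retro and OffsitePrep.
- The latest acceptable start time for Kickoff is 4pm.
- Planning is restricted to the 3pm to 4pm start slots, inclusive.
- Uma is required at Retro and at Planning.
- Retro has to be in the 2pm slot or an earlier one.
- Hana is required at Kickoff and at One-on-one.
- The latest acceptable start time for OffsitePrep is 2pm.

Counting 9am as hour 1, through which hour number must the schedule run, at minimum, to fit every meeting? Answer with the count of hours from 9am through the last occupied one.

The precedence chain requires at least 2 distinct hours.
With at most 2 per hour and 7 meetings, at least 4 hours are needed.
Planning can't be placed before 3pm — that is hour 7 counting from 9am — so the schedule must run through at least 7 hours.
7 works (last occupied hour: 3pm): for example OffsitePrep=10am; Retro=9am; Planning=3pm; Kickoff=9am; AllHands=12pm; One-on-one=10am; Roadmap=11am.

7 hours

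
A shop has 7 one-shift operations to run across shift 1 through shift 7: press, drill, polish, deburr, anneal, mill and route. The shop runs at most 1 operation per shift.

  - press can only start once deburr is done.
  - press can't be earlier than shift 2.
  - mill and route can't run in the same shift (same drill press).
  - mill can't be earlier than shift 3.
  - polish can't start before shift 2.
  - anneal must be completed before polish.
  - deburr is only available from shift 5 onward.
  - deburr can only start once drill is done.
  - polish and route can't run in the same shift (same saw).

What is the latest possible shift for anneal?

shift 4

Downstream work caps anneal at shift 6.
anneal at shift 4 is achievable: deburr=shift 5; route=shift 2; mill=shift 3; anneal=shift 4; press=shift 6; polish=shift 7; drill=shift 1.
Nothing later works — the conflict and capacity constraints rule out every shift after shift 4.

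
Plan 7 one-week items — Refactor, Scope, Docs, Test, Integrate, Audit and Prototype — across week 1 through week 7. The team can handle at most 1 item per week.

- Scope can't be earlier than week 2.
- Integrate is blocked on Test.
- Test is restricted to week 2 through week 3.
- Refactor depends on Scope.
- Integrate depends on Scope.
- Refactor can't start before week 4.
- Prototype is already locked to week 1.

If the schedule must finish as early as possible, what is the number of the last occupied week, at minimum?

week 7

The precedence chain requires at least 2 distinct weeks.
With at most 1 per week and 7 tasks, at least 7 weeks are needed.
Refactor can't be placed before week 4, so the schedule must run through at least week 4.
7 works (last occupied week: week 7): for example Refactor -> week 4, Audit -> week 7, Prototype -> week 1, Test -> week 2, Scope -> week 3, Docs -> week 6, Integrate -> week 5.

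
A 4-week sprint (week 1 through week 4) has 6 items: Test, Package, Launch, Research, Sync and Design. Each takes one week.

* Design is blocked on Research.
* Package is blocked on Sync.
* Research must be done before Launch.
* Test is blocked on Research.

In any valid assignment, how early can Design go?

Precedence pushes Design to at least week 2.
Design at week 2 is achievable: Package in week 2, Design in week 2, Launch in week 2, Test in week 2, Sync in week 1, Research in week 1.

week 2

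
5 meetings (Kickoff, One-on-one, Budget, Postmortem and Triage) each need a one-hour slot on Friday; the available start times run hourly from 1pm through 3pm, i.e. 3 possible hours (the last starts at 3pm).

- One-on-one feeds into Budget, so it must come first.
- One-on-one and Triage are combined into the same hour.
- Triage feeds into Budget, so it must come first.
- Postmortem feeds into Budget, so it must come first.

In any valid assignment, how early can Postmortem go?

1pm

Downstream work caps Postmortem at 2pm.
Postmortem at 1pm is achievable: Kickoff in 1pm, Triage in 1pm, One-on-one in 1pm, Postmortem in 1pm, Budget in 2pm.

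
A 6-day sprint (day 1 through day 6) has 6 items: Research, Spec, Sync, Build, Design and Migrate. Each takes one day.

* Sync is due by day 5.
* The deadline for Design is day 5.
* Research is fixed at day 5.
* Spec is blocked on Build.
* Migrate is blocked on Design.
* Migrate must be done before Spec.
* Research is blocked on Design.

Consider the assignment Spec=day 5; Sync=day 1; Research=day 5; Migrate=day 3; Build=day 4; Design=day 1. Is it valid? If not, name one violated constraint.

Yes

Research is fixed at day 5 — holds.
The deadline for Design is day 5 — holds.
Spec is blocked on Build — holds.
Migrate must be done before Spec — holds.
Migrate is blocked on Design — holds.
Sync is due by day 5 — holds.
Research is blocked on Design — holds.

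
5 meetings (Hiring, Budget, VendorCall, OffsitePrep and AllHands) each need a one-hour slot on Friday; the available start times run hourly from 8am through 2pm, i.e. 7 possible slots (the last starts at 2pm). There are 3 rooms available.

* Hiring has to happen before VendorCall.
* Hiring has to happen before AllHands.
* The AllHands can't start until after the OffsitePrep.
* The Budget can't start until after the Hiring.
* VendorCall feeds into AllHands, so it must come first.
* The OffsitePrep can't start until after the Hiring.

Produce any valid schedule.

Budget -> 9am; Hiring -> 8am; VendorCall -> 9am; OffsitePrep -> 9am; AllHands -> 10am

Checking: Hiring(8am) before Budget(9am); VendorCall(9am) before AllHands(10am); Hiring(8am) before OffsitePrep(9am); Hiring(8am) before VendorCall(9am); Hiring(8am) before AllHands(10am); OffsitePrep(9am) before AllHands(10am); max 3 per slot (cap 3).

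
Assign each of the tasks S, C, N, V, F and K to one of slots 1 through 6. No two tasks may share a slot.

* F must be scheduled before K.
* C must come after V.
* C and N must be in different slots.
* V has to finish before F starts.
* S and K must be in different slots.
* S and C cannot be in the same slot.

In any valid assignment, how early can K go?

Precedence pushes K to at least 3.
K at 3 is achievable: N -> 6, K -> 3, S -> 5, C -> 4, F -> 2, V -> 1.

3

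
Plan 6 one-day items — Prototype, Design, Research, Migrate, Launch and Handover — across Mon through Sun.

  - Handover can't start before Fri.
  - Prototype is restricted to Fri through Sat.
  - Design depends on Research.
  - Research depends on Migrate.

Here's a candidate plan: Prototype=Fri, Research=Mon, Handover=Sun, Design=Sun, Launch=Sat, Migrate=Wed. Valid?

Research depends on Migrate — violated.
Handover can't start before Fri — holds.
Design depends on Research — holds.
Prototype is restricted to Fri through Sat — holds.

No. Research depends on Migrate is not satisfied.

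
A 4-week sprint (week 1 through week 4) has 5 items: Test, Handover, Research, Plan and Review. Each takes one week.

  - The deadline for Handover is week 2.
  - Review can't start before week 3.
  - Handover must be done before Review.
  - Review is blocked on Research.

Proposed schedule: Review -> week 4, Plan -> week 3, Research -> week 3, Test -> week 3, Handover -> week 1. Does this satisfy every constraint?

Yes

Review can't start before week 3 — holds.
The deadline for Handover is week 2 — holds.
Review is blocked on Research — holds.
Handover must be done before Review — holds.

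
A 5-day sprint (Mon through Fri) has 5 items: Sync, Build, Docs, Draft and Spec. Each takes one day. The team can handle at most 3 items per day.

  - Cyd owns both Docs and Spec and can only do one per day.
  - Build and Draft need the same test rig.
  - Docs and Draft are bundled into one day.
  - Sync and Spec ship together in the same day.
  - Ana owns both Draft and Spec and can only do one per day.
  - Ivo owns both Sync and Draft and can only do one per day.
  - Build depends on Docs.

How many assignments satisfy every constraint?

Splitting on Sync: it can be Mon (6), Tue (7), Wed (8), Thu (9), Fri (10). Listing each branch's schedules as (Build, Docs, Draft, Spec):
Sync=Mon: (Wed,Tue,Tue,Mon) (Thu,Tue,Tue,Mon) (Thu,Wed,Wed,Mon) (Fri,Tue,Tue,Mon) (Fri,Wed,Wed,Mon) (Fri,Thu,Thu,Mon) — 6.
Sync=Tue: (Tue,Mon,Mon,Tue) (Wed,Mon,Mon,Tue) (Thu,Mon,Mon,Tue) (Thu,Wed,Wed,Tue) (Fri,Mon,Mon,Tue) (Fri,Wed,Wed,Tue) (Fri,Thu,Thu,Tue) — 7.
Sync=Wed: (Tue,Mon,Mon,Wed) (Wed,Mon,Mon,Wed) (Wed,Tue,Tue,Wed) (Thu,Mon,Mon,Wed) (Thu,Tue,Tue,Wed) (Fri,Mon,Mon,Wed) (Fri,Tue,Tue,Wed) (Fri,Thu,Thu,Wed) — 8.
Sync=Thu: (Tue,Mon,Mon,Thu) (Wed,Mon,Mon,Thu) (Wed,Tue,Tue,Thu) (Thu,Mon,Mon,Thu) (Thu,Tue,Tue,Thu) (Thu,Wed,Wed,Thu) (Fri,Mon,Mon,Thu) (Fri,Tue,Tue,Thu) (Fri,Wed,Wed,Thu) — 9.
Sync=Fri: (Tue,Mon,Mon,Fri) (Wed,Mon,Mon,Fri) (Wed,Tue,Tue,Fri) (Thu,Mon,Mon,Fri) (Thu,Tue,Tue,Fri) (Thu,Wed,Wed,Fri) (Fri,Mon,Mon,Fri) (Fri,Tue,Tue,Fri) (Fri,Wed,Wed,Fri) (Fri,Thu,Thu,Fri) — 10.
Summing: 6 + 7 + 8 + 9 + 10 = 40.

40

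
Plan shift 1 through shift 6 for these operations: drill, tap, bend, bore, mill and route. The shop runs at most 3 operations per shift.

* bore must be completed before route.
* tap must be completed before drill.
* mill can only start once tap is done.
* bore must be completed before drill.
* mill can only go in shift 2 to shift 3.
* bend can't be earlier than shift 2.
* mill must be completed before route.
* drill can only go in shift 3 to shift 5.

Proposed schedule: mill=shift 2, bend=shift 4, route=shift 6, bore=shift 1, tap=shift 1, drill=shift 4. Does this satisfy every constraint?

bore must be completed before route — holds.
drill can only go in shift 3 to shift 5 — holds.
tap must be completed before drill — holds.
The shop runs at most 3 operations per shift — holds.
mill can only go in shift 2 to shift 3 — holds.
mill can only start once tap is done — holds.
bend can't be earlier than shift 2 — holds.
bore must be completed before drill — holds.
mill must be completed before route — holds.

Yes, all constraints hold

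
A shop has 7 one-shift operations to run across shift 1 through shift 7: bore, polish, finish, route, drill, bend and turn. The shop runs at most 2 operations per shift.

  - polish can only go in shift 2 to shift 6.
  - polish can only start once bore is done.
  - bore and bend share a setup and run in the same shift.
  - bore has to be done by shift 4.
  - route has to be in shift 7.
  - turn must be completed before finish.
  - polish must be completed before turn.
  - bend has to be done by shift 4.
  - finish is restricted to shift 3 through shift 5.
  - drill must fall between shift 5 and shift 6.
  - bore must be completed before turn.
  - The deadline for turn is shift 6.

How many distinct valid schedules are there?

10

Splitting on bore: it can be shift 1 (8), shift 2 (2). Listing each branch's schedules as (polish, finish, route, drill, bend, turn) by shift number:
bore=shift 1: (2,4,7,5,1,3) (2,4,7,6,1,3) (2,5,7,5,1,3) (2,5,7,5,1,4) (2,5,7,6,1,3) (2,5,7,6,1,4) (3,5,7,5,1,4) (3,5,7,6,1,4) — 8.
bore=shift 2: (3,5,7,5,2,4) (3,5,7,6,2,4) — 2.
Summing: 8 + 2 = 10.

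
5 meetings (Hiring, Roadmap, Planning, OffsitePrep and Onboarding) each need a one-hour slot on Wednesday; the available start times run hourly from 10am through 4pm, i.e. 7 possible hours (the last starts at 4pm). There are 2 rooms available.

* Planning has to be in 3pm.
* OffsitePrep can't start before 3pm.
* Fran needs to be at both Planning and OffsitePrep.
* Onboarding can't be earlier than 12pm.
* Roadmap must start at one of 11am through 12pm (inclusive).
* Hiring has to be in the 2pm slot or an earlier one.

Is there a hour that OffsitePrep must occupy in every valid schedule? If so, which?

4pm

OffsitePrep's window is 3pm–4pm.
Planning is fixed at 3pm, and OffsitePrep can't share a hour with Planning.
So OffsitePrep must be 4pm.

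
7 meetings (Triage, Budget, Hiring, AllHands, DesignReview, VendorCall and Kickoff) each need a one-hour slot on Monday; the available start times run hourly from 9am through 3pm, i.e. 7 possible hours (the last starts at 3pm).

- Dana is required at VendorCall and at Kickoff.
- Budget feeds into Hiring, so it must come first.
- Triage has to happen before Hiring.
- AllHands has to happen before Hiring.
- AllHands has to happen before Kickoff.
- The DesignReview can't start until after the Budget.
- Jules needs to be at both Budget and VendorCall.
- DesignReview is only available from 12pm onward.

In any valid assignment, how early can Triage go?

Downstream work caps Triage at 2pm.
Triage at 9am is achievable: AllHands=9am; Triage=9am; Hiring=10am; Budget=9am; Kickoff=10am; DesignReview=12pm; VendorCall=11am.

9am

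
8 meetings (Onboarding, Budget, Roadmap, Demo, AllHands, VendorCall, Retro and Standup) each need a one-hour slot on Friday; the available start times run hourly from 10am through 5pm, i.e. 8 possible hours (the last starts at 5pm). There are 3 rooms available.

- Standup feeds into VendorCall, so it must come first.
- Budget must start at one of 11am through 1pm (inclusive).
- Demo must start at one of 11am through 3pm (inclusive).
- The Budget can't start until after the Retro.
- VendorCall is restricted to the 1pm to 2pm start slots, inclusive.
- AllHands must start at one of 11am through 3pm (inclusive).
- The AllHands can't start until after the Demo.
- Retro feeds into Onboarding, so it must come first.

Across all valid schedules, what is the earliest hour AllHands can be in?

AllHands is available from 11am; precedence pushes AllHands to at least 12pm; AllHands's own window allows nothing later than 3pm.
AllHands at 12pm is achievable: Standup -> 10am; Budget -> 11am; Demo -> 11am; Onboarding -> 11am; Roadmap -> 10am; AllHands -> 12pm; Retro -> 10am; VendorCall -> 1pm.

12pm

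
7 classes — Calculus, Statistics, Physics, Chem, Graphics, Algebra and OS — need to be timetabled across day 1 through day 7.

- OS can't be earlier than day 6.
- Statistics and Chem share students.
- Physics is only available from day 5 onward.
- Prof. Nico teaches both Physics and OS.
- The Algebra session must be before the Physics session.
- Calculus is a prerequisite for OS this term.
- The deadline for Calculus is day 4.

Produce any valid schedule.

Graphics in day 1; Algebra in day 1; Physics in day 5; OS in day 6; Calculus in day 1; Chem in day 2; Statistics in day 1

Checking: Calculus(day 1) before OS(day 6); Algebra(day 1) before Physics(day 5); Statistics(day 1) != Chem(day 2); Physics(day 5) != OS(day 6); Calculus=day 1 in [day 1,day 4]; Physics=day 5 in [day 5,day 7]; OS=day 6 in [day 6,day 7].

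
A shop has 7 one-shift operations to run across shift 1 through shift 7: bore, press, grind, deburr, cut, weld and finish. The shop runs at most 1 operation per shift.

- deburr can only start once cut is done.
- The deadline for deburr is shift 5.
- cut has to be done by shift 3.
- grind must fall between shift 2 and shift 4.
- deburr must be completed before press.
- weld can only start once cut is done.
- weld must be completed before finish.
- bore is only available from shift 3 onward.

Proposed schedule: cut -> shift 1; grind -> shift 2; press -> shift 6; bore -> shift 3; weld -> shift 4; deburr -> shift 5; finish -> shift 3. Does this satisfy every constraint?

No — it violates: The shop runs at most 1 operation per shift

The shop runs at most 1 operation per shift — violated.
The deadline for deburr is shift 5 — holds.
deburr can only start once cut is done — holds.
weld must be completed before finish — violated.
grind must fall between shift 2 and shift 4 — holds.
bore is only available from shift 3 onward — holds.
cut has to be done by shift 3 — holds.
weld can only start once cut is done — holds.
deburr must be completed before press — holds.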